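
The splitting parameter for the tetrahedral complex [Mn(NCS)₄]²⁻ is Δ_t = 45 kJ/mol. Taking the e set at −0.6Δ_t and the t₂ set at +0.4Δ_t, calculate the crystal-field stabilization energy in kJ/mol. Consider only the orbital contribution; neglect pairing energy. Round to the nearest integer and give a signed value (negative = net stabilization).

0

Each NCS⁻ contributes -1; 4 × (-1) = -4. With overall charge -2, Mn is in the +2 oxidation state.
Mn²⁺: group 7, so d-count = 7 − 2 = 5.
With tetrahedral geometry the complex is necessarily high-spin.
Electron filling gives e² t₂³.
The orbital stabilization is 0.0Δ_t = 0.0 × 45 = 0 kJ/mol.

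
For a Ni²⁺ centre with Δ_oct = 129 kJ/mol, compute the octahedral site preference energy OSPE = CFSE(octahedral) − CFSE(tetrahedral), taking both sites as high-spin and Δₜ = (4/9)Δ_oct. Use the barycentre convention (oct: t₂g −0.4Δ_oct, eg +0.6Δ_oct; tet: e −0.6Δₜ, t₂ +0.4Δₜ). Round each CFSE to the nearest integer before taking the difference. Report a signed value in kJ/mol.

Ni²⁺: group 10, so d-count = 10 − 2 = 8.
Octahedral (high-spin): t₂g⁶ eg², CFSE = 6(−0.4) + 2(+0.6) = -1.2Δ_oct = -1.2 × 129 = -155 kJ/mol.
In a tetrahedral site the filling is e⁴ t₂⁴: CFSE(tet) = -0.8Δₜ = -0.8 × (4/9)(129) = -46 kJ/mol.
OSPE = CFSE(oct) − CFSE(tet) = -155 − (-46) = -109 kJ/mol.

-109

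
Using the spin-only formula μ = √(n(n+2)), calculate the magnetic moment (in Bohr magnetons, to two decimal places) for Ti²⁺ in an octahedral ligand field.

Ti is in group 4, so Ti²⁺ is d² (4 − 2 = 2).
Configuration: t2g^2 e_g^0 → 2 unpaired electrons.
μ(spin-only) = √[2(2+2)] = √8 ≈ 2.83 Bohr magnetons.

2.83 Bohr magnetons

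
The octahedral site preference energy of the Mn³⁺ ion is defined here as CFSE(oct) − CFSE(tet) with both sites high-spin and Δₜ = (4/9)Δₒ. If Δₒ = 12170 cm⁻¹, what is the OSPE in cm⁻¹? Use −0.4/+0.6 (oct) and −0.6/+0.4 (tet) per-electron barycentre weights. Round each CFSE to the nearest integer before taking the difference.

-5138

Mn is in group 7, so Mn³⁺ is d⁴ (7 − 3 = 4).
Octahedral high-spin t2g^3 e_g^1: CFSE = -0.6 × 12170 = -7302 cm⁻¹.
Tetrahedral e^2 t2^2 gives -0.4Δₜ = -0.4 × (4/9) × 12170 = -2164 cm⁻¹.
Subtracting, OSPE = -7302 − (-2164) = -5138 cm⁻¹.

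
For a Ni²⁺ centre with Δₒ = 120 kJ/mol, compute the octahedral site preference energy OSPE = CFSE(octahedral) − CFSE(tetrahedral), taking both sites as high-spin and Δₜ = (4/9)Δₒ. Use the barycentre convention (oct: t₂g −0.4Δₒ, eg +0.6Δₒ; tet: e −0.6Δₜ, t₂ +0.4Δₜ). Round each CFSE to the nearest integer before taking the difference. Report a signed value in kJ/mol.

-101

Ni is in group 10, so Ni²⁺ is d⁸ (10 − 2 = 8).
In an octahedral site d⁸ (HS) is t2g^6 e_g^2, giving CFSE(oct) = -1.2Δₒ = -144 kJ/mol.
In a tetrahedral site the filling is e^4 t2^4: CFSE(tet) = -0.8Δₜ = -0.8 × (4/9)(120) = -43 kJ/mol.
OSPE = -144 − (-43) = -101 kJ/mol.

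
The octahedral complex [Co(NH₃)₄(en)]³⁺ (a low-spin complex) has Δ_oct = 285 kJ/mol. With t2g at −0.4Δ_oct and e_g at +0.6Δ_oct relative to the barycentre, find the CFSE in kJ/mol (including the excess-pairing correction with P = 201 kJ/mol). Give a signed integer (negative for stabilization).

Ligand charges: 4×(+0) from NH₃ and 1×(+0) from en sum to +0; with overall charge +3, Co is +3.
Co is in group 9, so Co³⁺ is d⁶ (9 − 3 = 6).
The d⁶ electrons fill as t2g^6 e_g^0.
Orbital CFSE = 6(-0.4) + 0(0.6) = -2.4Δ_oct = -2.4 × 285 = -684 kJ/mol.
High-spin d⁶ would be t2g^4 e_g^2 with 1 pair; low-spin has 3, so 2 excess pairs cost +2P = +402 kJ/mol.
Overall CFSE = -684 + 402 = -282 kJ/mol.

-282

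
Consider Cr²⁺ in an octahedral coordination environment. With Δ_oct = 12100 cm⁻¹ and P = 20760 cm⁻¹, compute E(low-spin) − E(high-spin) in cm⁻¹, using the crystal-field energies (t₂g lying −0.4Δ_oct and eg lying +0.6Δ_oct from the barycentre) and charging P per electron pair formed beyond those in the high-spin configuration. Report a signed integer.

8660

Cr²⁺: group 6, so d-count = 6 − 2 = 4.
In the high-spin limit (t₂g³ eg¹) the orbital term is -0.6Δ_oct = -7260 cm⁻¹, with no excess pairing.
Low-spin t₂g⁴ eg⁰ gives -1.6Δ_oct = -19360 cm⁻¹, but forming 1 extra pair costs 1P = 20760 cm⁻¹, so E(LS) = -19360 + 20760 = 1400 cm⁻¹.
The difference is 1400 − (-7260) = 8660 cm⁻¹, so high-spin lies lower.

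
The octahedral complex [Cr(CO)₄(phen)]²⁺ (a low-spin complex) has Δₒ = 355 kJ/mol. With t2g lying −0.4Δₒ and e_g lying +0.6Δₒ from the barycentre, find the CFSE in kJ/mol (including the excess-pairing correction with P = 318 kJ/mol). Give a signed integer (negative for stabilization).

-250

Ligand charges: 4×(+0) from CO and 1×(+0) from phen sum to +0; with overall charge +2, Cr is +2.
Cr²⁺: group 6, so d-count = 6 − 2 = 4.
The d⁴ electrons fill as t2g^4 e_g^0.
CFSE(orbital) = 4×(-0.4Δₒ) + 0×(0.6Δₒ) = -1.6Δₒ; with Δₒ = 355 kJ/mol that is -568 kJ/mol.
Pairing penalty: 1 pair vs 0 in the high-spin reference → 1 extra × P = 318 kJ/mol.
Combining: -568 + 318 = -250 kJ/mol.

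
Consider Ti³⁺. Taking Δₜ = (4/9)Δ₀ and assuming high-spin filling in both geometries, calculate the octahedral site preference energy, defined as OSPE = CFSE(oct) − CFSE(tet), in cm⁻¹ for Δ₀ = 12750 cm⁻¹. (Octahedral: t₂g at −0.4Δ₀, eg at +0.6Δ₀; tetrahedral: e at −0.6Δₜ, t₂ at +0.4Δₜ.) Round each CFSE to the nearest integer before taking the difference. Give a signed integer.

Ti sits in group 4; removing 3 electrons leaves Ti³⁺ with 4 − 3 = 1 d electrons.
In an octahedral site d¹ (HS) is t2g^1 e_g^0, giving CFSE(oct) = -0.4Δ₀ = -5100 cm⁻¹.
Tetrahedral e^1 t2^0 gives -0.6Δₜ = -0.6 × (4/9) × 12750 = -3400 cm⁻¹.
OSPE = -5100 − (-3400) = -1700 cm⁻¹.

-1700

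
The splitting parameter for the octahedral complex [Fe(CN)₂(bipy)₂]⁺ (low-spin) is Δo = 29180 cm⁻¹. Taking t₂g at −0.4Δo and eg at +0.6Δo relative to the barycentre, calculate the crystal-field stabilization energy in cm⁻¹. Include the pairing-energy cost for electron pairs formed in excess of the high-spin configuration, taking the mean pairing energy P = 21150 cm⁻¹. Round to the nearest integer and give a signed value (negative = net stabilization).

Ligand charges: 2×(-1) from CN⁻ and 2×(+0) from bipy sum to -2; with overall charge +1, Fe is +3.
Fe³⁺: group 8, so d-count = 8 − 3 = 5.
Configuration: t₂g⁵ eg⁰.
CFSE(orbital) = 5×(-0.4Δo) + 0×(0.6Δo) = -2.0Δo; with Δo = 29180 cm⁻¹ that is -58360 cm⁻¹.
Relative to high-spin t₂g³ eg² (0 paired), the low-spin configuration has 2 additional pairs, contributing +2 × 21150 = +42300 cm⁻¹.
Combining: -58360 + 42300 = -16060 cm⁻¹.

-16060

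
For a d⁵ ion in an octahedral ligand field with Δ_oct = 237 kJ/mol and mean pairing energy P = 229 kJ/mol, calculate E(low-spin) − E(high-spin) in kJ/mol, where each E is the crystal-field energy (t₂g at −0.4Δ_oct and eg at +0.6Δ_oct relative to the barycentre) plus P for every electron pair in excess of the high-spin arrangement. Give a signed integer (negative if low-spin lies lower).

-16

High-spin: t₂g³ eg², CFSE = 0.0Δ_oct = 0 kJ/mol.
Low-spin: t₂g⁵ eg⁰, orbital CFSE = -2.0Δ_oct = -474 kJ/mol; plus 2 excess pairs × P = +458 kJ/mol; total -16 kJ/mol.
E(LS) − E(HS) = -16 − (0) = -16 kJ/mol.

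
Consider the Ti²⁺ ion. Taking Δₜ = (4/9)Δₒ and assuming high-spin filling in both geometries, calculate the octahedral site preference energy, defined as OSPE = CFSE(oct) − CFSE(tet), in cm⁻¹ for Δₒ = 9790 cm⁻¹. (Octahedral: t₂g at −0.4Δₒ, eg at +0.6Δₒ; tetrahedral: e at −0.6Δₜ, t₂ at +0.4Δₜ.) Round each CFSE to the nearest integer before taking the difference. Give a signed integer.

Group 4 minus oxidation state +2 gives a d² configuration for Ti²⁺.
In an octahedral site d² (HS) is t₂g² eg⁰, giving CFSE(oct) = -0.8Δₒ = -7832 cm⁻¹.
Tetrahedral e² t₂⁰ gives -1.2Δₜ = -1.2 × (4/9) × 9790 = -5221 cm⁻¹.
OSPE = CFSE(oct) − CFSE(tet) = -7832 − (-5221) = -2611 cm⁻¹.

-2611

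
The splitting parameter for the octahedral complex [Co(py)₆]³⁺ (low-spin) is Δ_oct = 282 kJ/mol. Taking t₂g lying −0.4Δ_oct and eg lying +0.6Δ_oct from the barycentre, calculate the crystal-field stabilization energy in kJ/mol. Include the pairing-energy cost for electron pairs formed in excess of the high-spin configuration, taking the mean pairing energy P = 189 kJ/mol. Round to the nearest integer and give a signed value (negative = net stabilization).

-299

py is neutral, so the +3 overall charge sits on Co: oxidation state +3.
Group 9 minus oxidation state +3 gives a d⁶ configuration for Co³⁺.
Configuration: t₂g⁶ eg⁰.
Orbital CFSE = 6(-0.4) + 0(0.6) = -2.4Δ_oct = -2.4 × 282 = -677 kJ/mol.
Pairing penalty: 3 pairs vs 1 in the high-spin reference → 2 extra × P = 378 kJ/mol.
Combining: -677 + 378 = -299 kJ/mol.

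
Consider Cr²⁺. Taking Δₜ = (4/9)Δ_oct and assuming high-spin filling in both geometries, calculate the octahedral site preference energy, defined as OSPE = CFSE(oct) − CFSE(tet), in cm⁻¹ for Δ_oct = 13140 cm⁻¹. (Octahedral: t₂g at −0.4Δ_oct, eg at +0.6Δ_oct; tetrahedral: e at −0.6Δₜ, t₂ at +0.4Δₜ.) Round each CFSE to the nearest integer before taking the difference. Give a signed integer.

-5548

Cr sits in group 6; removing 2 electrons leaves Cr²⁺ with 6 − 2 = 4 d electrons.
Octahedral (high-spin): t2g^3 e_g^1, CFSE = 3(−0.4) + 1(+0.6) = -0.6Δ_oct = -0.6 × 13140 = -7884 cm⁻¹.
In a tetrahedral site the filling is e^2 t2^2: CFSE(tet) = -0.4Δₜ = -0.4 × (4/9)(13140) = -2336 cm⁻¹.
OSPE = CFSE(oct) − CFSE(tet) = -7884 − (-2336) = -5548 cm⁻¹.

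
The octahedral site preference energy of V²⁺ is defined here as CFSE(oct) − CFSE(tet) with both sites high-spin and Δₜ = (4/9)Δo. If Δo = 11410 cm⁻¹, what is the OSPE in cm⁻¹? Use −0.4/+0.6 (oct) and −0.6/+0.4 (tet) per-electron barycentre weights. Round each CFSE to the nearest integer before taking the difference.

-9635

V is in group 5, so V²⁺ is d³ (5 − 2 = 3).
In an octahedral site d³ (HS) is t₂g³ eg⁰, giving CFSE(oct) = -1.2Δo = -13692 cm⁻¹.
Tetrahedral: e² t₂¹, CFSE = 2(−0.6) + 1(+0.4) = -0.8Δₜ = -0.8 × (4/9) × 11410 = -4057 cm⁻¹.
Subtracting, OSPE = -13692 − (-4057) = -9635 cm⁻¹.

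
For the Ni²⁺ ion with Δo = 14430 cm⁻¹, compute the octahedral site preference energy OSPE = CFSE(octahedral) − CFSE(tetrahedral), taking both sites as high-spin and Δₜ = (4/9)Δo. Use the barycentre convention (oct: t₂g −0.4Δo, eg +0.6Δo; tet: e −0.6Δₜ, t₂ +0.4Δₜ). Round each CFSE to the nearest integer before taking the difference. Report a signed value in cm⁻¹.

-12185

Ni is in group 10, so Ni²⁺ is d⁸ (10 − 2 = 8).
Octahedral (high-spin): t2g^6 e_g^2, CFSE = 6(−0.4) + 2(+0.6) = -1.2Δo = -1.2 × 14430 = -17316 cm⁻¹.
Tetrahedral e^4 t2^4 gives -0.8Δₜ = -0.8 × (4/9) × 14430 = -5131 cm⁻¹.
OSPE = -17316 − (-5131) = -12185 cm⁻¹.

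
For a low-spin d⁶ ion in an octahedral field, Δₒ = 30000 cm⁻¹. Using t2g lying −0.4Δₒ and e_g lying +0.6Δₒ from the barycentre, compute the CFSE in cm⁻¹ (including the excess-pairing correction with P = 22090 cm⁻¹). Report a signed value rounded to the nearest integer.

The d⁶ electrons fill as t2g^6 e_g^0.
The orbital stabilization is -2.4Δₒ = -2.4 × 30000 = -72000 cm⁻¹.
Pairing penalty: 3 pairs vs 1 in the high-spin reference → 2 extra × P = 44180 cm⁻¹.
Combining: -72000 + 44180 = -27820 cm⁻¹.

-27820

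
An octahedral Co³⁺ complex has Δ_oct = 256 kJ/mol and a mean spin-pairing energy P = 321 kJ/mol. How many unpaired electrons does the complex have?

4

Co is in group 9, so Co³⁺ is d⁶ (9 − 3 = 6).
Δ_oct < P, so pairing is avoided: the ground state is high-spin.
Filling d⁶ accordingly: t₂g⁴ eg².
Unpaired electrons: 4.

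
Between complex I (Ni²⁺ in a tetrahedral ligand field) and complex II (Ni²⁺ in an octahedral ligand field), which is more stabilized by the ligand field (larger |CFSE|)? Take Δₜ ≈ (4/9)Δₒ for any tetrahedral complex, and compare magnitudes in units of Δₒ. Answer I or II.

II

I: Ni²⁺: group 10, so d-count = 10 − 2 = 8; Tetrahedral splitting is small, so the complex is high-spin; e⁴ t₂⁴, CFSE = -0.8Δₜ ≈ -0.36Δₒ.
II: Ni is in group 10, so Ni²⁺ is d⁸ (10 − 2 = 8); For octahedral d⁸ the high- and low-spin configurations coincide; t₂g⁶ eg², CFSE = -1.2Δₒ.
So II has the larger |CFSE|.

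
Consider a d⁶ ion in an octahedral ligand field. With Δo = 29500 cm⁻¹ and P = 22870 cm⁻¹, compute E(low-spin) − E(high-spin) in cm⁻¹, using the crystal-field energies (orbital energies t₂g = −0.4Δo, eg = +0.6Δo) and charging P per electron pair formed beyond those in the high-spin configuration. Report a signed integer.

In the high-spin limit (t₂g⁴ eg²) the orbital term is -0.4Δo = -11800 cm⁻¹, with no excess pairing.
Low-spin: t₂g⁶ eg⁰, orbital CFSE = -2.4Δo = -70800 cm⁻¹; plus 2 excess pairs × P = +45740 cm⁻¹; total -25060 cm⁻¹.
The difference is -25060 − (-11800) = -13260 cm⁻¹, so low-spin lies lower.

-13260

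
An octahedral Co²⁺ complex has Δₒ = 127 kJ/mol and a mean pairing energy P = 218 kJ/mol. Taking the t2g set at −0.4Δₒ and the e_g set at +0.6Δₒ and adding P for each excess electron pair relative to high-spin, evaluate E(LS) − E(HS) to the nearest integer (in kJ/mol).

Co²⁺: group 9, so d-count = 9 − 2 = 7.
High-spin: t2g^5 e_g^2, CFSE = -0.8Δₒ = -102 kJ/mol.
Low-spin: t2g^6 e_g^1, orbital CFSE = -1.8Δₒ = -229 kJ/mol; plus 1 excess pair × P = +218 kJ/mol; total -11 kJ/mol.
The difference is -11 − (-102) = 91 kJ/mol, so high-spin lies lower.

91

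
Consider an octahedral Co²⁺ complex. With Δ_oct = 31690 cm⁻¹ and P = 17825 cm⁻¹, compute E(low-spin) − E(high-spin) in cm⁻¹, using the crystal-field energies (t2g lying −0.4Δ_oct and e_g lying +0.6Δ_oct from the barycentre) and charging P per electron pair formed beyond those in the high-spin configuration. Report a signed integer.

-13865

Co is in group 9, so Co²⁺ is d⁷ (9 − 2 = 7).
High-spin d⁷ fills as t2g^5 e_g^2 with CFSE 5(−0.4) + 2(+0.6) = -0.8Δ_oct = -25352 cm⁻¹.
For low-spin the configuration is t2g^6 e_g^1: orbital energy -1.8 × 31690 = -57042 cm⁻¹, and 1 additional pair relative to high-spin adds 17825 cm⁻¹, giving -39217 cm⁻¹.
The difference is -39217 − (-25352) = -13865 cm⁻¹, so low-spin lies lower.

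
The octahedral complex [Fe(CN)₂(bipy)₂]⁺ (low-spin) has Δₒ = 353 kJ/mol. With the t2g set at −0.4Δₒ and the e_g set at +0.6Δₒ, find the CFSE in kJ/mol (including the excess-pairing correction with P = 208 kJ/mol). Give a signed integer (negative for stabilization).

-290

Ligand charges: 2×(-1) from CN⁻ and 2×(+0) from bipy sum to -2; with overall charge +1, Fe is +3.
Fe³⁺: group 8, so d-count = 8 − 3 = 5.
Electron filling gives t2g^5 e_g^0.
Orbital CFSE = 5(-0.4) + 0(0.6) = -2.0Δₒ = -2.0 × 353 = -706 kJ/mol.
Relative to high-spin t2g^3 e_g^2 (0 paired), the low-spin configuration has 2 additional pairs, contributing +2 × 208 = +416 kJ/mol.
Overall CFSE = -706 + 416 = -290 kJ/mol.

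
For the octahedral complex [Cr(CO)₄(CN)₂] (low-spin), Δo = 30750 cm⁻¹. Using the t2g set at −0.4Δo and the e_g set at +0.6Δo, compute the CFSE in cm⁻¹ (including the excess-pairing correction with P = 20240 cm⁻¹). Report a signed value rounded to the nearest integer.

Ligand charges: 4×(+0) from CO and 2×(-1) from CN⁻ sum to -2; with overall charge +0, Cr is +2.
Group 6 minus oxidation state +2 gives a d⁴ configuration for Cr²⁺.
The d⁴ electrons fill as t2g^4 e_g^0.
Orbital CFSE = 4(-0.4) + 0(0.6) = -1.6Δo = -1.6 × 30750 = -49200 cm⁻¹.
High-spin d⁴ would be t2g^3 e_g^1 with 0 pairs; low-spin has 1, so 1 excess pair costs +1P = +20240 cm⁻¹.
Net CFSE = -49200 + 20240 = -28960 cm⁻¹.

-28960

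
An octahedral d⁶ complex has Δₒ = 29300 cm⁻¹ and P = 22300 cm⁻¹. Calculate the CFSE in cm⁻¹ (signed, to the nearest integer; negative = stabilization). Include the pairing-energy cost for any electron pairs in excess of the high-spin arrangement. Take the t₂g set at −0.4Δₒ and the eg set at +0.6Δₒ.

Here Δₒ > P (29300 > 22300), so the low-spin state is favoured.
That gives t₂g⁶ eg⁰.
Orbital CFSE = -2.4Δₒ = -2.4 × 29300 = -70320 cm⁻¹.
Excess pairs vs high-spin: 3 − 1 = 2; pairing cost = +44600 cm⁻¹.
Net CFSE = -70320 + 44600 = -25720 cm⁻¹.

-25720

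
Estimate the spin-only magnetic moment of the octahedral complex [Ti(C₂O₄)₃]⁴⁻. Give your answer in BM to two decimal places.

Each C₂O₄²⁻ contributes -2; 3 × (-2) = -6. With overall charge -4, Ti is in the +2 oxidation state.
Group 4 minus oxidation state +2 gives a d² configuration for Ti²⁺.
For octahedral d² the high- and low-spin configurations coincide.
Configuration: t2g^2 e_g^0 → 2 unpaired electrons.
μ(spin-only) = √[2(2+2)] = √8 ≈ 2.83 BM.

2.83 BM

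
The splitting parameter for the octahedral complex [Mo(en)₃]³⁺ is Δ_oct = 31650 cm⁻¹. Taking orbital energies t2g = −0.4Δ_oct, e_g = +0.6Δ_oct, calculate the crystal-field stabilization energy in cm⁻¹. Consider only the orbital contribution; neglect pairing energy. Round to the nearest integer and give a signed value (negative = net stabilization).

en is neutral, so the +3 overall charge sits on Mo: oxidation state +3.
Mo sits in group 6; removing 3 electrons leaves Mo³⁺ with 6 − 3 = 3 d electrons.
The d³ electrons fill as t2g^3 e_g^0.
The orbital stabilization is -1.2Δ_oct = -1.2 × 31650 = -37980 cm⁻¹.

-37980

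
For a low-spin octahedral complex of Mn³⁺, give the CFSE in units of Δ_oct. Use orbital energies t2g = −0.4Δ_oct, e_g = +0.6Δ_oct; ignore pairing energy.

-1.6 Δ_oct

Mn sits in group 7; removing 3 electrons leaves Mn³⁺ with 7 − 3 = 4 d electrons.
Configuration: t2g^4 e_g^0.
CFSE = 4(-0.4Δ_oct) + 0(0.6Δ_oct) = -1.6Δ_oct + 0.0Δ_oct = -1.6Δ_oct.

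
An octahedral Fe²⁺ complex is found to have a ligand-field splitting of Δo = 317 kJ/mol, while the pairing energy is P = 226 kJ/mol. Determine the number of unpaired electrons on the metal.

0

Group 8 minus oxidation state +2 gives a d⁶ configuration for Fe²⁺.
Δo > P, so pairing is preferred: the ground state is low-spin.
Configuration: t2g^6 e_g^0.
Unpaired electrons: 0.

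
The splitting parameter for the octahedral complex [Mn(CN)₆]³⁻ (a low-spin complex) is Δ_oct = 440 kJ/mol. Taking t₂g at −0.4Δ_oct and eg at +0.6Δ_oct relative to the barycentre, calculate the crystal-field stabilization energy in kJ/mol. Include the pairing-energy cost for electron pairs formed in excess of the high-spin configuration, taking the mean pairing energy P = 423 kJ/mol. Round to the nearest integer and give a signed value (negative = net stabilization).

-281

Each CN⁻ contributes -1; 6 × (-1) = -6. With overall charge -3, Mn is in the +3 oxidation state.
Mn sits in group 7; removing 3 electrons leaves Mn³⁺ with 7 − 3 = 4 d electrons.
Configuration: t₂g⁴ eg⁰.
The orbital stabilization is -1.6Δ_oct = -1.6 × 440 = -704 kJ/mol.
Relative to high-spin t₂g³ eg¹ (0 paired), the low-spin configuration has 1 additional pair, contributing +1 × 423 = +423 kJ/mol.
Overall CFSE = -704 + 423 = -281 kJ/mol.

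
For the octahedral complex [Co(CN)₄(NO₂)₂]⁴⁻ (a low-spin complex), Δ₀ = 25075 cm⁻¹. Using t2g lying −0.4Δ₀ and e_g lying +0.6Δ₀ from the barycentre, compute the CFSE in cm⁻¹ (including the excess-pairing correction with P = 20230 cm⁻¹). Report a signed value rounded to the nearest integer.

Ligand charges: 4×(-1) from CN⁻ and 2×(-1) from NO₂⁻ sum to -6; with overall charge -4, Co is +2.
Co sits in group 9; removing 2 electrons leaves Co²⁺ with 9 − 2 = 7 d electrons.
Configuration: t2g^6 e_g^1.
CFSE(orbital) = 6×(-0.4Δ₀) + 1×(0.6Δ₀) = -1.8Δ₀; with Δ₀ = 25075 cm⁻¹ that is -45135 cm⁻¹.
High-spin d⁷ would be t2g^5 e_g^2 with 2 pairs; low-spin has 3, so 1 excess pair costs +1P = +20230 cm⁻¹.
Combining: -45135 + 20230 = -24905 cm⁻¹.

-24905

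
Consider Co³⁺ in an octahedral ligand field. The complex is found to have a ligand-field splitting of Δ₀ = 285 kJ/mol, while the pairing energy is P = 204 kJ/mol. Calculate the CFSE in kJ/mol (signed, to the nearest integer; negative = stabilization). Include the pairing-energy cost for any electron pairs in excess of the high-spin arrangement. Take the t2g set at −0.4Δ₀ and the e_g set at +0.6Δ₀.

-276

Co³⁺: group 9, so d-count = 9 − 3 = 6.
Here Δ₀ > P (285 > 204), so the low-spin state is favoured.
That gives t2g^6 e_g^0.
Orbital CFSE = -2.4Δ₀ = -2.4 × 285 = -684 kJ/mol.
Excess pairs vs high-spin: 3 − 1 = 2; pairing cost = +408 kJ/mol.
Net CFSE = -684 + 408 = -276 kJ/mol.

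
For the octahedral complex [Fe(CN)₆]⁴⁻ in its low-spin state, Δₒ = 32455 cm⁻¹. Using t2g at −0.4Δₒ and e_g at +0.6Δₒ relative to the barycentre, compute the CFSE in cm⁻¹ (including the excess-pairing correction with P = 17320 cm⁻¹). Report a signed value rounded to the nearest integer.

-43252

Each CN⁻ contributes -1; 6 × (-1) = -6. With overall charge -4, Fe is in the +2 oxidation state.
Group 8 minus oxidation state +2 gives a d⁶ configuration for Fe²⁺.
The d⁶ electrons fill as t2g^6 e_g^0.
The orbital stabilization is -2.4Δₒ = -2.4 × 32455 = -77892 cm⁻¹.
Pairing penalty: 3 pairs vs 1 in the high-spin reference → 2 extra × P = 34640 cm⁻¹.
Overall CFSE = -77892 + 34640 = -43252 cm⁻¹.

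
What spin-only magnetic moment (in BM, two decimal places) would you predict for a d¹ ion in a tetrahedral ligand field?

1.73 BM

Tetrahedral fields are weak (Δₜ ≈ 4/9 Δₒ), so electrons fill high-spin.
Configuration: e¹ t₂⁰ → 1 unpaired electron.
μ(spin-only) = √[1(1+2)] = √3 ≈ 1.73 BM.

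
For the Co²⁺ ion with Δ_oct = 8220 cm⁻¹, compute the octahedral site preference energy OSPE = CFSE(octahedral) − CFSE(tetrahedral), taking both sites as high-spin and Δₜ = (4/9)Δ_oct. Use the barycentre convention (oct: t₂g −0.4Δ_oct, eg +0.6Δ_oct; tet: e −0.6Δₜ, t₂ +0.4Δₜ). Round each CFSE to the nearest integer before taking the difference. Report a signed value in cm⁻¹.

Co sits in group 9; removing 2 electrons leaves Co²⁺ with 9 − 2 = 7 d electrons.
Octahedral (high-spin): t₂g⁵ eg², CFSE = 5(−0.4) + 2(+0.6) = -0.8Δ_oct = -0.8 × 8220 = -6576 cm⁻¹.
Tetrahedral: e⁴ t₂³, CFSE = 4(−0.6) + 3(+0.4) = -1.2Δₜ = -1.2 × (4/9) × 8220 = -4384 cm⁻¹.
OSPE = -6576 − (-4384) = -2192 cm⁻¹.

-2192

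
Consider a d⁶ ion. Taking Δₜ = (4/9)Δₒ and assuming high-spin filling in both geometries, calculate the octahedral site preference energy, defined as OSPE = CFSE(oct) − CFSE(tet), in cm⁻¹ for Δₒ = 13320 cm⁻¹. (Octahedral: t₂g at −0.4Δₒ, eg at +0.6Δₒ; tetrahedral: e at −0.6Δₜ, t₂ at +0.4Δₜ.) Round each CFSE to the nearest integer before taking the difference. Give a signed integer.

Octahedral (high-spin): t₂g⁴ eg², CFSE = 4(−0.4) + 2(+0.6) = -0.4Δₒ = -0.4 × 13320 = -5328 cm⁻¹.
Tetrahedral e³ t₂³ gives -0.6Δₜ = -0.6 × (4/9) × 13320 = -3552 cm⁻¹.
OSPE = CFSE(oct) − CFSE(tet) = -5328 − (-3552) = -1776 cm⁻¹.

-1776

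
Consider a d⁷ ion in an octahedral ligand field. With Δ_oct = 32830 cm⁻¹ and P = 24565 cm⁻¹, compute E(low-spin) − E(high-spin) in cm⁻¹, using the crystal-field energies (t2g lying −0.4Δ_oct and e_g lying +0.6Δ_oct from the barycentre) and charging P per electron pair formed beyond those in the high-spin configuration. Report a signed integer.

In the high-spin limit (t2g^5 e_g^2) the orbital term is -0.8Δ_oct = -26264 cm⁻¹, with no excess pairing.
Low-spin t2g^6 e_g^1 gives -1.8Δ_oct = -59094 cm⁻¹, but forming 1 extra pair costs 1P = 24565 cm⁻¹, so E(LS) = -59094 + 24565 = -34529 cm⁻¹.
The difference is -34529 − (-26264) = -8265 cm⁻¹, so low-spin lies lower.

-8265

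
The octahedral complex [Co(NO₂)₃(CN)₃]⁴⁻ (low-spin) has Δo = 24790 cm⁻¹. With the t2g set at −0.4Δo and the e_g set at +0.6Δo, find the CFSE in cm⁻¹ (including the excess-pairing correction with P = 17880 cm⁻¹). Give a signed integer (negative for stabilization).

Ligand charges: 3×(-1) from NO₂⁻ and 3×(-1) from CN⁻ sum to -6; with overall charge -4, Co is +2.
Co is in group 9, so Co²⁺ is d⁷ (9 − 2 = 7).
Electron filling gives t2g^6 e_g^1.
Orbital CFSE = 6(-0.4) + 1(0.6) = -1.8Δo = -1.8 × 24790 = -44622 cm⁻¹.
Relative to high-spin t2g^5 e_g^2 (2 paired), the low-spin configuration has 1 additional pair, contributing +1 × 17880 = +17880 cm⁻¹.
Overall CFSE = -44622 + 17880 = -26742 cm⁻¹.

-26742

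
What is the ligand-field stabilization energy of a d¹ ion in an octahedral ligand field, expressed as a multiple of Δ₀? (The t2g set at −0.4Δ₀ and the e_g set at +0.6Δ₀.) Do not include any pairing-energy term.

Configuration: t2g^1 e_g^0.
CFSE = 1(-0.4Δ₀) + 0(0.6Δ₀) = -0.4Δ₀ + 0.0Δ₀ = -0.4Δ₀.

-0.4 Δ₀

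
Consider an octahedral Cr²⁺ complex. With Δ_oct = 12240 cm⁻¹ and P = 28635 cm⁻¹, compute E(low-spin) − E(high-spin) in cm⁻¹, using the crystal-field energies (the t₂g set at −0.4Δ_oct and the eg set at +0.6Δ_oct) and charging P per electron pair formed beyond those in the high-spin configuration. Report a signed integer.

16395

Cr sits in group 6; removing 2 electrons leaves Cr²⁺ with 6 − 2 = 4 d electrons.
In the high-spin limit (t₂g³ eg¹) the orbital term is -0.6Δ_oct = -7344 cm⁻¹, with no excess pairing.
Low-spin t₂g⁴ eg⁰ gives -1.6Δ_oct = -19584 cm⁻¹, but forming 1 extra pair costs 1P = 28635 cm⁻¹, so E(LS) = -19584 + 28635 = 9051 cm⁻¹.
E(LS) − E(HS) = 9051 − (-7344) = 16395 cm⁻¹.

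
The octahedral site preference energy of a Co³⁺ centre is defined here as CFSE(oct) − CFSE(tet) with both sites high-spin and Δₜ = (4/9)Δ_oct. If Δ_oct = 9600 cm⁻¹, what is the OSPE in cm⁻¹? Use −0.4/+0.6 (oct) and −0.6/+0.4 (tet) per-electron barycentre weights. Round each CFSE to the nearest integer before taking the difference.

Co sits in group 9; removing 3 electrons leaves Co³⁺ with 9 − 3 = 6 d electrons.
Octahedral (high-spin): t₂g⁴ eg², CFSE = 4(−0.4) + 2(+0.6) = -0.4Δ_oct = -0.4 × 9600 = -3840 cm⁻¹.
In a tetrahedral site the filling is e³ t₂³: CFSE(tet) = -0.6Δₜ = -0.6 × (4/9)(9600) = -2560 cm⁻¹.
OSPE = -3840 − (-2560) = -1280 cm⁻¹.

-1280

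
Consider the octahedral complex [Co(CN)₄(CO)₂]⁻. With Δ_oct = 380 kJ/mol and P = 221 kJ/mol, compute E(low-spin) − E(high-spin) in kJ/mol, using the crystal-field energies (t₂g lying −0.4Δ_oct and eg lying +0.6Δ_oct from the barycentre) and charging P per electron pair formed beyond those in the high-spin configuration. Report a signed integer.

Ligand charges: 4×(-1) from CN⁻ and 2×(+0) from CO sum to -4; with overall charge -1, Co is +3.
Group 9 minus oxidation state +3 gives a d⁶ configuration for Co³⁺.
In the high-spin limit (t₂g⁴ eg²) the orbital term is -0.4Δ_oct = -152 kJ/mol, with no excess pairing.
For low-spin the configuration is t₂g⁶ eg⁰: orbital energy -2.4 × 380 = -912 kJ/mol, and 2 additional pairs relative to high-spin add 442 kJ/mol, giving -470 kJ/mol.
E(LS) − E(HS) = -470 − (-152) = -318 kJ/mol.

-318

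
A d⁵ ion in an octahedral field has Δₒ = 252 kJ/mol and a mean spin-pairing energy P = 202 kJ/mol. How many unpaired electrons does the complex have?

Δₒ > P, so pairing is preferred: the ground state is low-spin.
Configuration: t₂g⁵ eg⁰.
Unpaired electrons: 1.

1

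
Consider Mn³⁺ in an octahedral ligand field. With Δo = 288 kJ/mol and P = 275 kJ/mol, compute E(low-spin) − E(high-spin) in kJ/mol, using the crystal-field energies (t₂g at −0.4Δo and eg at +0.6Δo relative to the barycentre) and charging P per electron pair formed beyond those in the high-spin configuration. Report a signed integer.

-13

Mn sits in group 7; removing 3 electrons leaves Mn³⁺ with 7 − 3 = 4 d electrons.
In the high-spin limit (t₂g³ eg¹) the orbital term is -0.6Δo = -173 kJ/mol, with no excess pairing.
For low-spin the configuration is t₂g⁴ eg⁰: orbital energy -1.6 × 288 = -461 kJ/mol, and 1 additional pair relative to high-spin adds 275 kJ/mol, giving -186 kJ/mol.
The difference is -186 − (-173) = -13 kJ/mol, so low-spin lies lower.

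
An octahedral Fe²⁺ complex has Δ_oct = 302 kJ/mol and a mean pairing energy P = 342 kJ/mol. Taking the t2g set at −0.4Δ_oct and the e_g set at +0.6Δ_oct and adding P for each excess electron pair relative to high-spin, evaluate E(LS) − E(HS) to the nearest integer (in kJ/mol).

80

Fe is in group 8, so Fe²⁺ is d⁶ (8 − 2 = 6).
High-spin: t2g^4 e_g^2, CFSE = -0.4Δ_oct = -121 kJ/mol.
For low-spin the configuration is t2g^6 e_g^0: orbital energy -2.4 × 302 = -725 kJ/mol, and 2 additional pairs relative to high-spin add 684 kJ/mol, giving -41 kJ/mol.
Thus E(LS) − E(HS) = 80 kJ/mol.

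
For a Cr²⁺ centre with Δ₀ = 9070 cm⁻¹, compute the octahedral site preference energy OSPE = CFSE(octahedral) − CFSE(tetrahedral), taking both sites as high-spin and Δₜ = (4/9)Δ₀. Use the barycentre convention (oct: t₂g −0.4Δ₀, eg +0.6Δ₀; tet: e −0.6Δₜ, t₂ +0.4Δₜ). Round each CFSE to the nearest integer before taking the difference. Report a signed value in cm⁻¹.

Group 6 minus oxidation state +2 gives a d⁴ configuration for Cr²⁺.
In an octahedral site d⁴ (HS) is t2g^3 e_g^1, giving CFSE(oct) = -0.6Δ₀ = -5442 cm⁻¹.
In a tetrahedral site the filling is e^2 t2^2: CFSE(tet) = -0.4Δₜ = -0.4 × (4/9)(9070) = -1612 cm⁻¹.
OSPE = CFSE(oct) − CFSE(tet) = -5442 − (-1612) = -3830 cm⁻¹.

-3830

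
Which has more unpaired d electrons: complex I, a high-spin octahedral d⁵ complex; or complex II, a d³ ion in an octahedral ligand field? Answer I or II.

I

I: t2g^3 e_g^2 → 5 unpaired.
II: t₂g³ eg⁰ → 3 unpaired.
So I has more unpaired electrons.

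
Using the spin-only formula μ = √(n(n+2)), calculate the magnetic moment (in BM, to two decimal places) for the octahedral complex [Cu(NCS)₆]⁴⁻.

Each NCS⁻ contributes -1; 6 × (-1) = -6. With overall charge -4, Cu is in the +2 oxidation state.
Cu sits in group 11; removing 2 electrons leaves Cu²⁺ with 11 − 2 = 9 d electrons.
For octahedral d⁹ the high- and low-spin configurations coincide.
Configuration: t₂g⁶ eg³ → 1 unpaired electron.
μ(spin-only) = √[1(1+2)] = √3 ≈ 1.73 BM.

1.73 BM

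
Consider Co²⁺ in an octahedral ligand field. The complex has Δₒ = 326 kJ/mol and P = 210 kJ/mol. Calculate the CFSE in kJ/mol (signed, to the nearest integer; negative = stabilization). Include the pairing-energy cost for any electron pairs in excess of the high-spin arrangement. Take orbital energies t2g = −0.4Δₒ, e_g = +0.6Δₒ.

Co²⁺: group 9, so d-count = 9 − 2 = 7.
With Δₒ > P the complex is low-spin.
That gives t2g^6 e_g^1.
Orbital CFSE = -1.8Δₒ = -1.8 × 326 = -587 kJ/mol.
Excess pairs vs high-spin: 3 − 2 = 1; pairing cost = +210 kJ/mol.
Net CFSE = -587 + 210 = -377 kJ/mol.

-377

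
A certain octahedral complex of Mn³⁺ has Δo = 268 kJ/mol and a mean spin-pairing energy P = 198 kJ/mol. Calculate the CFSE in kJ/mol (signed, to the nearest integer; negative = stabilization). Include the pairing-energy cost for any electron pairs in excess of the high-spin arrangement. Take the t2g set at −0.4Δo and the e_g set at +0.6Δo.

Group 7 minus oxidation state +3 gives a d⁴ configuration for Mn³⁺.
Here Δo > P (268 > 198), so the low-spin state is favoured.
Filling d⁴ accordingly: t2g^4 e_g^0.
Orbital CFSE = -1.6Δo = -1.6 × 268 = -429 kJ/mol.
Excess pairs vs high-spin: 1 − 0 = 1; pairing cost = +198 kJ/mol.
Net CFSE = -429 + 198 = -231 kJ/mol.

-231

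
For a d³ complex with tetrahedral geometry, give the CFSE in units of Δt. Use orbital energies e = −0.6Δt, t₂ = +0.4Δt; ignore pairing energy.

With tetrahedral geometry the complex is necessarily high-spin.
Configuration: e² t₂¹.
CFSE = 2(-0.6Δt) + 1(0.4Δt) = -1.2Δt + 0.4Δt = -0.8Δt.

-0.8 Δt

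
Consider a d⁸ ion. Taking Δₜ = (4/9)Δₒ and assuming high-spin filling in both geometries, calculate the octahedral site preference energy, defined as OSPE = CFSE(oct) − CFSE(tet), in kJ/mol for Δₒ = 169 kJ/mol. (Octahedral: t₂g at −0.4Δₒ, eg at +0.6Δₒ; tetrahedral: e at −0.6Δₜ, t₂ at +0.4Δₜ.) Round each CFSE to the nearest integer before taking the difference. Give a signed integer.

Octahedral high-spin t2g^6 e_g^2: CFSE = -1.2 × 169 = -203 kJ/mol.
In a tetrahedral site the filling is e^4 t2^4: CFSE(tet) = -0.8Δₜ = -0.8 × (4/9)(169) = -60 kJ/mol.
Subtracting, OSPE = -203 − (-60) = -143 kJ/mol.

-143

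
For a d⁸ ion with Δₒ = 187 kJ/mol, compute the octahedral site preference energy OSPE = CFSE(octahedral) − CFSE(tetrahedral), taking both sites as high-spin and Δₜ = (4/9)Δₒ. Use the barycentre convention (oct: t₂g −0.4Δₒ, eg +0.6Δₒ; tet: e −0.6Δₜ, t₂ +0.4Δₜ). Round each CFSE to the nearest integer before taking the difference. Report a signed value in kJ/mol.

In an octahedral site d⁸ (HS) is t₂g⁶ eg², giving CFSE(oct) = -1.2Δₒ = -224 kJ/mol.
Tetrahedral: e⁴ t₂⁴, CFSE = 4(−0.6) + 4(+0.4) = -0.8Δₜ = -0.8 × (4/9) × 187 = -66 kJ/mol.
OSPE = CFSE(oct) − CFSE(tet) = -224 − (-66) = -158 kJ/mol.

-158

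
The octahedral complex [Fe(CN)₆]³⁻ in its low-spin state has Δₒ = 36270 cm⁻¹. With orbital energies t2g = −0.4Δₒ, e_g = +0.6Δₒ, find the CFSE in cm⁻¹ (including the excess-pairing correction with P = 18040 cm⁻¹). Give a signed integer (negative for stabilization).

Each CN⁻ contributes -1; 6 × (-1) = -6. With overall charge -3, Fe is in the +3 oxidation state.
Fe sits in group 8; removing 3 electrons leaves Fe³⁺ with 8 − 3 = 5 d electrons.
Configuration: t2g^5 e_g^0.
CFSE(orbital) = 5×(-0.4Δₒ) + 0×(0.6Δₒ) = -2.0Δₒ; with Δₒ = 36270 cm⁻¹ that is -72540 cm⁻¹.
Pairing penalty: 2 pairs vs 0 in the high-spin reference → 2 extra × P = 36080 cm⁻¹.
Overall CFSE = -72540 + 36080 = -36460 cm⁻¹.

-36460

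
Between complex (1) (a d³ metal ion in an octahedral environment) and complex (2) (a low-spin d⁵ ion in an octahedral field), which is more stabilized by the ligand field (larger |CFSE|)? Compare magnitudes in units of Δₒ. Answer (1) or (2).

(2)

(1): t2g^3 e_g^0, CFSE = -1.2Δₒ.
(2): t₂g⁵ eg⁰, CFSE = -2.0Δₒ.
So (2) has the larger |CFSE|.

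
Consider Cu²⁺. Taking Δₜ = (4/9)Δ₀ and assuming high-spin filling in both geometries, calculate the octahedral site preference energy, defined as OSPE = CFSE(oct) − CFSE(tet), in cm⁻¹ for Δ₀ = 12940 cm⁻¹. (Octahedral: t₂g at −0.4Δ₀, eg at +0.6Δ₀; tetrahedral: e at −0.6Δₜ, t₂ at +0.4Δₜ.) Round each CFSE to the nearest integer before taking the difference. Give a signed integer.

Cu²⁺: group 11, so d-count = 11 − 2 = 9.
Octahedral high-spin t₂g⁶ eg³: CFSE = -0.6 × 12940 = -7764 cm⁻¹.
Tetrahedral: e⁴ t₂⁵, CFSE = 4(−0.6) + 5(+0.4) = -0.4Δₜ = -0.4 × (4/9) × 12940 = -2300 cm⁻¹.
OSPE = -7764 − (-2300) = -5464 cm⁻¹.

-5464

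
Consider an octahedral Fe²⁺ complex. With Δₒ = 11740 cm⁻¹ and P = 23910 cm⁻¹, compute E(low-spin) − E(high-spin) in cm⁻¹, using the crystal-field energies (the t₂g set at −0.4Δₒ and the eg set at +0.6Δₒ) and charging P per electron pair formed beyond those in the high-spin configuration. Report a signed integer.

Group 8 minus oxidation state +2 gives a d⁶ configuration for Fe²⁺.
In the high-spin limit (t₂g⁴ eg²) the orbital term is -0.4Δₒ = -4696 cm⁻¹, with no excess pairing.
Low-spin t₂g⁶ eg⁰ gives -2.4Δₒ = -28176 cm⁻¹, but forming 2 extra pairs costs 2P = 47820 cm⁻¹, so E(LS) = -28176 + 47820 = 19644 cm⁻¹.
The difference is 19644 − (-4696) = 24340 cm⁻¹, so high-spin lies lower.

24340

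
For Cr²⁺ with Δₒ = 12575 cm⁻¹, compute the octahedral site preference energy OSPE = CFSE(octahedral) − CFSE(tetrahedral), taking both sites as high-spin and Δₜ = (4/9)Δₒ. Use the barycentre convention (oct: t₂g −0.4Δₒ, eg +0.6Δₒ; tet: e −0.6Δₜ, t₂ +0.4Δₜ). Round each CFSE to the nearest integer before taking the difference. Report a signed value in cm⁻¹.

-5309

Group 6 minus oxidation state +2 gives a d⁴ configuration for Cr²⁺.
In an octahedral site d⁴ (HS) is t2g^3 e_g^1, giving CFSE(oct) = -0.6Δₒ = -7545 cm⁻¹.
Tetrahedral: e^2 t2^2, CFSE = 2(−0.6) + 2(+0.4) = -0.4Δₜ = -0.4 × (4/9) × 12575 = -2236 cm⁻¹.
OSPE = CFSE(oct) − CFSE(tet) = -7545 − (-2236) = -5309 cm⁻¹.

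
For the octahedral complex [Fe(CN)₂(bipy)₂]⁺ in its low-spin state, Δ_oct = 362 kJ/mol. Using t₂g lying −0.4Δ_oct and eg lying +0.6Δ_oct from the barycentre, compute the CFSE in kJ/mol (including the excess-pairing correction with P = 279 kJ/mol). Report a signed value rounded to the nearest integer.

-166

Ligand charges: 2×(-1) from CN⁻ and 2×(+0) from bipy sum to -2; with overall charge +1, Fe is +3.
Fe is in group 8, so Fe³⁺ is d⁵ (8 − 3 = 5).
Configuration: t₂g⁵ eg⁰.
The orbital stabilization is -2.0Δ_oct = -2.0 × 362 = -724 kJ/mol.
Pairing penalty: 2 pairs vs 0 in the high-spin reference → 2 extra × P = 558 kJ/mol.
Combining: -724 + 558 = -166 kJ/mol.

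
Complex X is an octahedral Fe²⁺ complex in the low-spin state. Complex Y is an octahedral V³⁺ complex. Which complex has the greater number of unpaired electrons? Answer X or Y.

Y

X: Fe is in group 8, so Fe²⁺ is d⁶ (8 − 2 = 6); t₂g⁶ eg⁰ → 0 unpaired.
Y: V³⁺: group 5, so d-count = 5 − 3 = 2; t₂g² eg⁰ → 2 unpaired.
So Y has more unpaired electrons.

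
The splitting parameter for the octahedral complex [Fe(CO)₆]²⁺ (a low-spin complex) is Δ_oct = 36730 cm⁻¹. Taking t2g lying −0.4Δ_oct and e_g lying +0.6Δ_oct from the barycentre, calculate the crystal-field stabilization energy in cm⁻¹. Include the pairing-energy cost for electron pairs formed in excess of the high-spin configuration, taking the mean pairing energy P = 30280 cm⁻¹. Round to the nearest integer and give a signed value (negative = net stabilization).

CO is neutral, so the +2 overall charge sits on Fe: oxidation state +2.
Fe is in group 8, so Fe²⁺ is d⁶ (8 − 2 = 6).
The d⁶ electrons fill as t2g^6 e_g^0.
Orbital CFSE = 6(-0.4) + 0(0.6) = -2.4Δ_oct = -2.4 × 36730 = -88152 cm⁻¹.
High-spin d⁶ would be t2g^4 e_g^2 with 1 pair; low-spin has 3, so 2 excess pairs cost +2P = +60560 cm⁻¹.
Overall CFSE = -88152 + 60560 = -27592 cm⁻¹.

-27592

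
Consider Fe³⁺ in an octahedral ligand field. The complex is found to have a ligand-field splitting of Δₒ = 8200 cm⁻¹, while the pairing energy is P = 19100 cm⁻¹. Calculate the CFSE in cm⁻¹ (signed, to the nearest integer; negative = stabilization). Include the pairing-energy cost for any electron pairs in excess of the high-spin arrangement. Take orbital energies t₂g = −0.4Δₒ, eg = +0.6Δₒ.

0

Group 8 minus oxidation state +3 gives a d⁵ configuration for Fe³⁺.
Δₒ < P, so pairing is avoided: the ground state is high-spin.
Configuration: t₂g³ eg².
Orbital CFSE = 0.0Δₒ = 0.0 × 8200 = 0 cm⁻¹.
High-spin has no excess pairs, so no pairing correction applies.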